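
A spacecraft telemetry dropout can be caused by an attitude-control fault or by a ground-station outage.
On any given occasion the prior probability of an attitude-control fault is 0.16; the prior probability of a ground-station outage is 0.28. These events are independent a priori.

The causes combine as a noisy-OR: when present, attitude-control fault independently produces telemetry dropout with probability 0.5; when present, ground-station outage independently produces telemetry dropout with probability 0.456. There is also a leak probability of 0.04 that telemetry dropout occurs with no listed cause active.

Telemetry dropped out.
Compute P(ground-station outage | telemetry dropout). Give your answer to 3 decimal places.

Under noisy-OR, P(telemetry dropout | causes) = 1 − (1−0.04)·∏(1−qᵢ) over the active causes.
Weight on ground-station outage=true, given the evidence: 0.112369 + 0.033102 = 0.145471
Normalizer over all consistent configurations: 0.04·0.84·0.72 + 0.47776·0.84·0.28 + 0.52·0.16·0.72 + 0.73888·0.16·0.28 = 0.229567
Posterior = 0.145471 / 0.229567 ≈ 0.634

P(ground-station outage | telemetry dropout) ≈ 0.634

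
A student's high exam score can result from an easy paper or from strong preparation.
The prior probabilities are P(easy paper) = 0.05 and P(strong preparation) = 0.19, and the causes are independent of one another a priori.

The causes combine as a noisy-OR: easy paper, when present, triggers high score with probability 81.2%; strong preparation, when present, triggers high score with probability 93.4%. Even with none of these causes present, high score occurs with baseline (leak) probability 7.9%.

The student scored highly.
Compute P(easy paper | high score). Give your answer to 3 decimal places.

Under noisy-OR, P(high score | causes) = 1 − (1−0.079)·∏(1−qᵢ) over the active causes.
Weight on easy paper=true, given the evidence: 0.033488 + 0.009391 = 0.042879
The normalizing constant is 0.079·0.95·0.81 + 0.939214·0.95·0.19 + 0.826852·0.05·0.81 + 0.988572·0.05·0.19 = 0.273197
Posterior = 0.042879 / 0.273197 ≈ 0.157

P(easy paper | high score) ≈ 0.157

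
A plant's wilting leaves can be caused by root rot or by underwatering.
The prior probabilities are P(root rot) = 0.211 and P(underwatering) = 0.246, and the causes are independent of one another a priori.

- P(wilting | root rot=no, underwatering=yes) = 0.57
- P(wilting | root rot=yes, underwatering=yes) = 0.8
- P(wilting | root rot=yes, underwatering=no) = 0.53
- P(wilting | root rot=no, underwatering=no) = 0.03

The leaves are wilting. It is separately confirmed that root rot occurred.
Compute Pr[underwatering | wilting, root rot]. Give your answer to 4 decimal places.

Pr[underwatering | wilting, root rot] ≈ 0.3300

Numerator (weight on configurations with underwatering): 0.8*0.246 = 0.196800
Denominator P(wilting | root rot): 0.53*0.754 + 0.8*0.246 = 0.596420
Posterior = 0.196800 / 0.596420 ≈ 0.3300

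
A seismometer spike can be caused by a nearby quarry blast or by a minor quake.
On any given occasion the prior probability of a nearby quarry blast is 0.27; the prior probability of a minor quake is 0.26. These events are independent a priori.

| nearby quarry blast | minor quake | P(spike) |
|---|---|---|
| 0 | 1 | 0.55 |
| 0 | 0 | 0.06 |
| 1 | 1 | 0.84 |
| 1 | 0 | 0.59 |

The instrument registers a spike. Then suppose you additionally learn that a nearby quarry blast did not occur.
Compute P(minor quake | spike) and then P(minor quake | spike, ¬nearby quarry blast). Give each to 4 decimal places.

P(minor quake | spike) ≈ 0.5208; P(minor quake | spike, ¬nearby quarry blast) ≈ 0.7631

Enumerate the 4 (nearby quarry blast, minor quake) configurations and weight by the priors:
  P(spike) = 0.06·0.73·0.74 + 0.55·0.73·0.26 + 0.59·0.27·0.74 + 0.84·0.27·0.26
        = 0.032412 + 0.104390 + 0.117882 + 0.058968 = 0.313652
Configurations with minor quake contribute 0.163358, so
  P(minor quake | spike) = 0.163358 / 0.313652 ≈ 0.5208

Now also conditioning on nearby quarry blast≠true:
For the numerator, keep only minor quake=true terms: 0.55*0.26 = 0.143000
The normalizing constant is 0.06*0.74 + 0.55*0.26 = 0.187400
Posterior = 0.143000 / 0.187400 ≈ 0.7631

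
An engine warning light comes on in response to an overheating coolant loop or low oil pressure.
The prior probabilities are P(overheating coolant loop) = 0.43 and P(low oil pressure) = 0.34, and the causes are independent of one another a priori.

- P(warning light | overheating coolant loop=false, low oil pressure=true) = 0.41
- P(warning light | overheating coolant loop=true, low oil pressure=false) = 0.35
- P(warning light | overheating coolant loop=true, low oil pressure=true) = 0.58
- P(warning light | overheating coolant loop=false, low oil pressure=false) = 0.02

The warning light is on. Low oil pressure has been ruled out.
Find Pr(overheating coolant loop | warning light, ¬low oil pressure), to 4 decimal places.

P(warning light | ¬low oil pressure) = 0.02·0.57 + 0.35·0.43 = 0.011400 + 0.150500 = 0.161900
Restricting to configurations with overheating coolant loop present: 0.35·0.43 = 0.150500.
Hence the posterior is 0.150500/0.161900 ≈ 0.9296.

Pr(overheating coolant loop | warning light, ¬low oil pressure) ≈ 0.9296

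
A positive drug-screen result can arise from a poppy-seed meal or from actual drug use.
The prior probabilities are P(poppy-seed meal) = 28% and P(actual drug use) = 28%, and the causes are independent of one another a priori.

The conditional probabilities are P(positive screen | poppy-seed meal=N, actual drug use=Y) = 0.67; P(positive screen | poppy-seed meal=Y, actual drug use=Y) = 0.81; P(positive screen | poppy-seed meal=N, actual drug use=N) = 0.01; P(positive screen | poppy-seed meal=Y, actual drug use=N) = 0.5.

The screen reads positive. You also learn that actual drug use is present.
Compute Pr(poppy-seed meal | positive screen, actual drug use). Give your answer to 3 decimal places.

Numerator (weight on configurations with poppy-seed meal): 0.81·0.28 = 0.226800
Normalizer over all consistent configurations: 0.67·0.72 + 0.81·0.28 = 0.709200
P(poppy-seed meal | positive screen, actual drug use) = 0.226800/0.709200 ≈ 0.320

Pr(poppy-seed meal | positive screen, actual drug use) ≈ 0.320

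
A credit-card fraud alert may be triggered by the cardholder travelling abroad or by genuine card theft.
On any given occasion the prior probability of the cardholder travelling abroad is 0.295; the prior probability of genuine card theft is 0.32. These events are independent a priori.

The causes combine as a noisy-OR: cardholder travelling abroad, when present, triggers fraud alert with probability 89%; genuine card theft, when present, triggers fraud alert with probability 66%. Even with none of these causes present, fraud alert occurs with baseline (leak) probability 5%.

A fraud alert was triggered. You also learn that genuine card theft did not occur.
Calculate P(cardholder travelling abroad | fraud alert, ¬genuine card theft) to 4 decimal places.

P(cardholder travelling abroad | fraud alert, ¬genuine card theft) ≈ 0.8823

Under noisy-OR, P(fraud alert | causes) = 1 − (1−0.05)·∏(1−qᵢ) over the active causes.
By total probability over both values of cardholder travelling abroad:
  P(fraud alert | ¬genuine card theft) = 0.05*0.705 + 0.8955*0.295
        = 0.035250 + 0.264172 = 0.299422
Configurations with cardholder travelling abroad contribute 0.264172, so
  P(cardholder travelling abroad | fraud alert, ¬genuine card theft) = 0.264172 / 0.299422 ≈ 0.8823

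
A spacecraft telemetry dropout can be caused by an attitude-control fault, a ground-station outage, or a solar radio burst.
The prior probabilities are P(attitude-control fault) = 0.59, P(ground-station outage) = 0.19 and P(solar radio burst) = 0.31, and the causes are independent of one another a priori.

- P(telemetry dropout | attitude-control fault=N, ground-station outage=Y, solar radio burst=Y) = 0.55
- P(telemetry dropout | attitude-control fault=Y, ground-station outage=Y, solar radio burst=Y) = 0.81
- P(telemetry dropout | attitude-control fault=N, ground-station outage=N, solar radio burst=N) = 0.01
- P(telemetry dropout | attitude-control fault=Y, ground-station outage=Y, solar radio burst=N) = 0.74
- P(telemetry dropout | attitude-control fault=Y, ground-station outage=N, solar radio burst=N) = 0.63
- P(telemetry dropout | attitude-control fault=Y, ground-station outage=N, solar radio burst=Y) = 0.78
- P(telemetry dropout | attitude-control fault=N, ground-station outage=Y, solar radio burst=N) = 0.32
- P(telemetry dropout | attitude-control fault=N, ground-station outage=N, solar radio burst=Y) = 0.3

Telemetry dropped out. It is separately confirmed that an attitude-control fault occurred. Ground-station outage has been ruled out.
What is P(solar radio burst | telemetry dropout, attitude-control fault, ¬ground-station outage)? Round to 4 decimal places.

P(solar radio burst | telemetry dropout, attitude-control fault, ¬ground-station outage) ≈ 0.3574

Numerator (weight on configurations with solar radio burst): 0.78×0.31 = 0.241800
Denominator P(telemetry dropout | attitude-control fault, ¬ground-station outage): 0.63×0.69 + 0.78×0.31 = 0.676500
Posterior = 0.241800 / 0.676500 ≈ 0.3574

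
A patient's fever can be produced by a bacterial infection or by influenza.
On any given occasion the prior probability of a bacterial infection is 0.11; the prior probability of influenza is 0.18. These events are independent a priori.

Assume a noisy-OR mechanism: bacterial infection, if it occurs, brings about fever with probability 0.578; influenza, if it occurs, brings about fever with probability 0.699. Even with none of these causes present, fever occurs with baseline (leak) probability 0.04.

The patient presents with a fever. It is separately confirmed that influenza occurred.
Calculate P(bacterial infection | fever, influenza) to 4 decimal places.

Under noisy-OR, P(fever | causes) = 1 − (1−0.04)·∏(1−qᵢ) over the active causes.
By total probability over both values of bacterial infection:
  P(fever | influenza) = 0.71104×0.89 + 0.878059×0.11
        = 0.632826 + 0.096586 = 0.729412
Configurations with bacterial infection contribute 0.096586, so
  P(bacterial infection | fever, influenza) = 0.096586 / 0.729412 ≈ 0.1324

P(bacterial infection | fever, influenza) ≈ 0.1324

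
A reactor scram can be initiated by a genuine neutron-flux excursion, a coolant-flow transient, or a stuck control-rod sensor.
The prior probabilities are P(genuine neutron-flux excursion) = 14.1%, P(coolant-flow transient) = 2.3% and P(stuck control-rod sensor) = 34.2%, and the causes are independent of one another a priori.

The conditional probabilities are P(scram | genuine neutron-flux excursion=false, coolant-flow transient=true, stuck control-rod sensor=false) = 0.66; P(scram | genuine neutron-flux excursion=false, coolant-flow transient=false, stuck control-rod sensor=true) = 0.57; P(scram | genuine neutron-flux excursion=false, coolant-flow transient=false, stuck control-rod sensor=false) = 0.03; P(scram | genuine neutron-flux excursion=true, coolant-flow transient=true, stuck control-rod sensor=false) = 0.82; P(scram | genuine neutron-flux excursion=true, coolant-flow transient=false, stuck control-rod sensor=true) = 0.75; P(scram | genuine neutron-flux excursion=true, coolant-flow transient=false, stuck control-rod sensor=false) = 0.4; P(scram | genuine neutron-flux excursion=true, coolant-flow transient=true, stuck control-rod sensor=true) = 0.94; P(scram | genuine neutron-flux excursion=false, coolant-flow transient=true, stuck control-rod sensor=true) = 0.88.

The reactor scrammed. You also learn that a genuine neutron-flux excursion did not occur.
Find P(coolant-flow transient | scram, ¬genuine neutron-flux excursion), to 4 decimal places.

P(scram | ¬genuine neutron-flux excursion) = 0.03·0.977·0.658 + 0.57·0.977·0.342 + 0.66·0.023·0.658 + 0.88·0.023·0.342 = 0.019286 + 0.190456 + 0.009988 + 0.006922 = 0.226652
Restricting to configurations with coolant-flow transient present: 0.009988 + 0.006922 = 0.016910.
P(coolant-flow transient | scram, ¬genuine neutron-flux excursion) = 0.016910 / 0.226652 ≈ 0.0746

P(coolant-flow transient | scram, ¬genuine neutron-flux excursion) ≈ 0.0746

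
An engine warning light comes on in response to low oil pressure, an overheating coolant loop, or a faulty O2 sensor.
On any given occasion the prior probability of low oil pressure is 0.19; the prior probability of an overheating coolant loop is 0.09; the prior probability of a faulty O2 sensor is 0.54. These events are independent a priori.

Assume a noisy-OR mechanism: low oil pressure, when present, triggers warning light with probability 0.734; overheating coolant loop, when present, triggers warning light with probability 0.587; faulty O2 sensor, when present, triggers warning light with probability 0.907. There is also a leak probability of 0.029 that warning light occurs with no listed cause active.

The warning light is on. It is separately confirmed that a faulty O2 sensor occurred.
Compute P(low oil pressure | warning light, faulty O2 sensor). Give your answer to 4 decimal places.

P(low oil pressure | warning light, faulty O2 sensor) ≈ 0.2004

Under noisy-OR, P(warning light | causes) = 1 − (1−0.029)·∏(1−qᵢ) over the active causes.
P(warning light | faulty O2 sensor) = 0.909697*0.81*0.91 + 0.962705*0.81*0.09 + 0.975979*0.19*0.91 + 0.990079*0.19*0.09 = 0.670538 + 0.070181 + 0.168747 + 0.016930 = 0.926396
Restricting to configurations with low oil pressure present: 0.168747 + 0.016930 = 0.185677.
P(low oil pressure | warning light, faulty O2 sensor) = 0.185677 / 0.926396 ≈ 0.2004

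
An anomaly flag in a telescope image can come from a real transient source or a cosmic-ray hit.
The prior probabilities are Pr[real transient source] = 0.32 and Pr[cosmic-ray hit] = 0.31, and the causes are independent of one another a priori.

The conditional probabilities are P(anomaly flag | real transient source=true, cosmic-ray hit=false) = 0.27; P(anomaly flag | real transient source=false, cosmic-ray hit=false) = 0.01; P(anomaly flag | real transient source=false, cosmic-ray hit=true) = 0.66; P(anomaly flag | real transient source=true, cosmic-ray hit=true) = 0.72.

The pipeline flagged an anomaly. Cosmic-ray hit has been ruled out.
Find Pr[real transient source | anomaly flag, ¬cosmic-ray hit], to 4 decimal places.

P(anomaly flag | ¬cosmic-ray hit) = 0.01×0.68 + 0.27×0.32 = 0.006800 + 0.086400 = 0.093200
The real transient source-present share is 0.27×0.32 = 0.086400.
So P(real transient source | anomaly flag, ¬cosmic-ray hit) = 0.086400/0.093200 ≈ 0.9270.

Pr[real transient source | anomaly flag, ¬cosmic-ray hit] ≈ 0.9270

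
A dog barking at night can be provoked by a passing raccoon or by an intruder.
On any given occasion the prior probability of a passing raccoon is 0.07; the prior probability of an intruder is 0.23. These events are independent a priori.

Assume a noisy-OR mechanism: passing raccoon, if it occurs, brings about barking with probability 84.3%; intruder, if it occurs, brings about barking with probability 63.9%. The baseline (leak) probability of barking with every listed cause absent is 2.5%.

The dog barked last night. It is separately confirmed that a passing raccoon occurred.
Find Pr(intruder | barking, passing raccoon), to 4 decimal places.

Pr(intruder | barking, passing raccoon) ≈ 0.2499

Under noisy-OR, P(barking | causes) = 1 − (1−0.025)·∏(1−qᵢ) over the active causes.
Weight on intruder=true, given the evidence: 0.94474×0.23 = 0.217290
Denominator P(barking | passing raccoon): 0.846925×0.77 + 0.94474×0.23 = 0.869422
Posterior = 0.217290 / 0.869422 ≈ 0.2499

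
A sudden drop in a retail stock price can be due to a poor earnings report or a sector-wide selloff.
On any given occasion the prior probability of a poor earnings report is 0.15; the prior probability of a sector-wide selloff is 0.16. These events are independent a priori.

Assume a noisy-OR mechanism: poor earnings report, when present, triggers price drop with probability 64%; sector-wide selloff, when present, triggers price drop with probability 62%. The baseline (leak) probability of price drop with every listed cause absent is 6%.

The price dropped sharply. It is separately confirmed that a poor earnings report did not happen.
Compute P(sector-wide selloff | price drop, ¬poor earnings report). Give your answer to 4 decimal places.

Under noisy-OR, P(price drop | causes) = 1 − (1−0.06)·∏(1−qᵢ) over the active causes.
For the numerator, keep only sector-wide selloff=true terms: 0.6428×0.16 = 0.102848
Denominator P(price drop | ¬poor earnings report): 0.06×0.84 + 0.6428×0.16 = 0.153248
P(sector-wide selloff | price drop, ¬poor earnings report) = 0.102848/0.153248 ≈ 0.6711

P(sector-wide selloff | price drop, ¬poor earnings report) ≈ 0.6711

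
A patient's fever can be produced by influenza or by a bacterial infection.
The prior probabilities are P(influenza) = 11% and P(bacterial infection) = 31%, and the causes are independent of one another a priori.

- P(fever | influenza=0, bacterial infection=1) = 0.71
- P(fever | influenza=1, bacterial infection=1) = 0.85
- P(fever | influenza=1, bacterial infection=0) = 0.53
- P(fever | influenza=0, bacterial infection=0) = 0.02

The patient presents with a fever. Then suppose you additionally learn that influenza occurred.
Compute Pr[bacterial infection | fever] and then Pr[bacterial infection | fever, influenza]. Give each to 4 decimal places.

Sum P(fever|·) weighted by the priors over the 4 (influenza, bacterial infection) configurations:
  P(fever) = 0.02·0.89·0.69 + 0.71·0.89·0.31 + 0.53·0.11·0.69 + 0.85·0.11·0.31
        = 0.012282 + 0.195889 + 0.040227 + 0.028985 = 0.277383
Keeping only the bacterial infection-present terms gives 0.224874, so
  P(bacterial infection | fever) = 0.224874 / 0.277383 ≈ 0.8107

Now also conditioning on influenza=true:
Sum P(fever|·) weighted by the priors over both values of bacterial infection:
  P(fever | influenza) = 0.53×0.69 + 0.85×0.31
        = 0.365700 + 0.263500 = 0.629200
Configurations with bacterial infection contribute 0.263500, so
  P(bacterial infection | fever, influenza) = 0.263500 / 0.629200 ≈ 0.4188
— influenza explains away the evidence for bacterial infection.

Pr[bacterial infection | fever] ≈ 0.8107; Pr[bacterial infection | fever, influenza] ≈ 0.4188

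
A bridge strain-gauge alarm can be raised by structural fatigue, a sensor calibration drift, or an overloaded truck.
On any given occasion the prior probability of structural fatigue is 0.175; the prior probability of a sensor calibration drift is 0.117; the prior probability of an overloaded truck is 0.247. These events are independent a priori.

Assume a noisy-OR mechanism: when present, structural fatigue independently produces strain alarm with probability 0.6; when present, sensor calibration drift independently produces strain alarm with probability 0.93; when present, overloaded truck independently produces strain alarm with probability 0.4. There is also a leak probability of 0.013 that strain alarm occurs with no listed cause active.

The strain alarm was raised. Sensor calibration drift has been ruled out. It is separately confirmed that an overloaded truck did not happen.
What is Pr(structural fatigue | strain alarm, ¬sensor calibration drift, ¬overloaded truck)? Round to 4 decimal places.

Pr(structural fatigue | strain alarm, ¬sensor calibration drift, ¬overloaded truck) ≈ 0.9080

Under noisy-OR, P(strain alarm | causes) = 1 − (1−0.013)·∏(1−qᵢ) over the active causes.
Numerator (weight on configurations with structural fatigue): 0.6052×0.175 = 0.105910
The normalizing constant is 0.013×0.825 + 0.6052×0.175 = 0.116635
P(structural fatigue | strain alarm, ¬sensor calibration drift, ¬overloaded truck) = 0.105910/0.116635 ≈ 0.9080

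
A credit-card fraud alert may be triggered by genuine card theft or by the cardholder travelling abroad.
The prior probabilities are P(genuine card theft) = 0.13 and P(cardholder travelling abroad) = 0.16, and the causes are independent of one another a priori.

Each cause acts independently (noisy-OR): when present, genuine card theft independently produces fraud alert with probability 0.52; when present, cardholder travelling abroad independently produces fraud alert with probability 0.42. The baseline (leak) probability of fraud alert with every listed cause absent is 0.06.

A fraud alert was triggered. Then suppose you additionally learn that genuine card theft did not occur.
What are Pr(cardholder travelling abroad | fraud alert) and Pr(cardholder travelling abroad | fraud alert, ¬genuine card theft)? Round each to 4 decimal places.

Under noisy-OR, P(fraud alert | causes) = 1 − (1−0.06)·∏(1−qᵢ) over the active causes.
Enumerate the 4 (genuine card theft, cardholder travelling abroad) configurations and weight by the priors:
  P(fraud alert) = 0.06·0.87·0.84 + 0.4548·0.87·0.16 + 0.5488·0.13·0.84 + 0.738304·0.13·0.16
        = 0.043848 + 0.063308 + 0.059929 + 0.015357 = 0.182442
The terms with cardholder travelling abroad present sum to 0.078665, so
  P(cardholder travelling abroad | fraud alert) = 0.078665 / 0.182442 ≈ 0.4312

Now also conditioning on genuine card theft≠true:
Enumerate both values of cardholder travelling abroad and weight by the priors:
  P(fraud alert | ¬genuine card theft) = 0.06×0.84 + 0.4548×0.16
        = 0.050400 + 0.072768 = 0.123168
Keeping only the cardholder travelling abroad-present terms gives 0.072768, so
  P(cardholder travelling abroad | fraud alert, ¬genuine card theft) = 0.072768 / 0.123168 ≈ 0.5908

Pr(cardholder travelling abroad | fraud alert) ≈ 0.4312; Pr(cardholder travelling abroad | fraud alert, ¬genuine card theft) ≈ 0.5908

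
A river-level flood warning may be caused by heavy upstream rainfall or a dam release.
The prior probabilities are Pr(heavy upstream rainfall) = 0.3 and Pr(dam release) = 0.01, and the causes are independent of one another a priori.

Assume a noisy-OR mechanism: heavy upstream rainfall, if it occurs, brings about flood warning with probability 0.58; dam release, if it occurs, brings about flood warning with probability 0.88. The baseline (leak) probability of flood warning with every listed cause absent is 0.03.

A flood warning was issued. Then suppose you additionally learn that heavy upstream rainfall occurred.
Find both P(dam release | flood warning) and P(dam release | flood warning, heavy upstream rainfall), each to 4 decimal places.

Under noisy-OR, P(flood warning | causes) = 1 − (1−0.03)·∏(1−qᵢ) over the active causes.
Numerator (weight on configurations with dam release): 0.006185 + 0.002853 = 0.009038
Normalizer over all consistent configurations: 0.03*0.7*0.99 + 0.8836*0.7*0.01 + 0.5926*0.3*0.99 + 0.951112*0.3*0.01 = 0.205830
P(dam release | flood warning) = 0.009038/0.205830 ≈ 0.0439

Now also conditioning on heavy upstream rainfall=true:
P(flood warning | heavy upstream rainfall) = 0.5926×0.99 + 0.951112×0.01 = 0.586674 + 0.009511 = 0.596185
Of this, 0.009511 comes from 0.951112×0.01 (the dam release=true cases).
So P(dam release | flood warning, heavy upstream rainfall) = 0.009511/0.596185 ≈ 0.0160.

P(dam release | flood warning) ≈ 0.0439; P(dam release | flood warning, heavy upstream rainfall) ≈ 0.0160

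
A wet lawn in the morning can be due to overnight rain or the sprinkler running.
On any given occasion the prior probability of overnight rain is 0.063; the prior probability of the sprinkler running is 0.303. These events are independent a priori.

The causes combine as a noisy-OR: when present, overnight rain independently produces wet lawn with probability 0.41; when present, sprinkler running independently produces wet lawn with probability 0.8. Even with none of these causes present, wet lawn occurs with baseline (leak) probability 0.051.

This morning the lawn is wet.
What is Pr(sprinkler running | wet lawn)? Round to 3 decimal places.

Pr(sprinkler running | wet lawn) ≈ 0.824

Under noisy-OR, P(wet lawn | causes) = 1 − (1−0.051)·∏(1−qᵢ) over the active causes.
P(wet lawn) = 0.051×0.937×0.697 + 0.8102×0.937×0.303 + 0.44009×0.063×0.697 + 0.888018×0.063×0.303 = 0.033308 + 0.230025 + 0.019325 + 0.016951 = 0.299609
Of this, 0.246976 comes from 0.230025 + 0.016951 (the sprinkler running=true cases).
So P(sprinkler running | wet lawn) = 0.246976/0.299609 ≈ 0.824.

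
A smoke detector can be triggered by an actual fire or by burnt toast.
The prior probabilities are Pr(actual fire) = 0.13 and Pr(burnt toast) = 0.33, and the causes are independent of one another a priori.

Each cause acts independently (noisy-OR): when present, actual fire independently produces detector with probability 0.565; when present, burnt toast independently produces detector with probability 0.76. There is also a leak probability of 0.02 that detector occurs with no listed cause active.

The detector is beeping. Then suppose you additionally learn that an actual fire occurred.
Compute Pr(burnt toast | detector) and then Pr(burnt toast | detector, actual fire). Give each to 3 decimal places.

Pr(burnt toast | detector) ≈ 0.807; Pr(burnt toast | detector, actual fire) ≈ 0.435

Under noisy-OR, P(detector | causes) = 1 − (1−0.02)·∏(1−qᵢ) over the active causes.
By total probability over the 4 (actual fire, burnt toast) configurations:
  P(detector) = 0.02·0.87·0.67 + 0.7648·0.87·0.33 + 0.5737·0.13·0.67 + 0.897688·0.13·0.33
        = 0.011658 + 0.219574 + 0.049969 + 0.038511 = 0.319712
Configurations with burnt toast contribute 0.258085, so
  P(burnt toast | detector) = 0.258085 / 0.319712 ≈ 0.807

Now also conditioning on actual fire=true:
Sum P(detector|·) weighted by the priors over both values of burnt toast:
  P(detector | actual fire) = 0.5737·0.67 + 0.897688·0.33
        = 0.384379 + 0.296237 = 0.680616
The terms with burnt toast present sum to 0.296237, so
  P(burnt toast | detector, actual fire) = 0.296237 / 0.680616 ≈ 0.435
— actual fire explains away the evidence for burnt toast.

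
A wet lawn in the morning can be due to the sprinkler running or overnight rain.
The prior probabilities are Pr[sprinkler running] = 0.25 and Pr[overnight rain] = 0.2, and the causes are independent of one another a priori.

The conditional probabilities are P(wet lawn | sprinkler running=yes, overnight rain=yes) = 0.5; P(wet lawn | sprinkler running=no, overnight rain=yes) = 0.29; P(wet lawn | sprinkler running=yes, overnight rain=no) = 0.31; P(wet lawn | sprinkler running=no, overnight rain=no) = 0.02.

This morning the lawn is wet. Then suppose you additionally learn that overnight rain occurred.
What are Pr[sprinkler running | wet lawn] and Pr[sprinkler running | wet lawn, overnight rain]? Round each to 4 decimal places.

Pr[sprinkler running | wet lawn] ≈ 0.6105; Pr[sprinkler running | wet lawn, overnight rain] ≈ 0.3650

By total probability over the 4 (sprinkler running, overnight rain) configurations:
  P(wet lawn) = 0.02×0.75×0.8 + 0.29×0.75×0.2 + 0.31×0.25×0.8 + 0.5×0.25×0.2
        = 0.012000 + 0.043500 + 0.062000 + 0.025000 = 0.142500
Configurations with sprinkler running contribute 0.087000, so
  P(sprinkler running | wet lawn) = 0.087000 / 0.142500 ≈ 0.6105

With the extra evidence:
Numerator (weight on configurations with sprinkler running): 0.5×0.25 = 0.125000
The normalizing constant is 0.29×0.75 + 0.5×0.25 = 0.342500
P(sprinkler running | wet lawn, overnight rain) = 0.125000/0.342500 ≈ 0.3650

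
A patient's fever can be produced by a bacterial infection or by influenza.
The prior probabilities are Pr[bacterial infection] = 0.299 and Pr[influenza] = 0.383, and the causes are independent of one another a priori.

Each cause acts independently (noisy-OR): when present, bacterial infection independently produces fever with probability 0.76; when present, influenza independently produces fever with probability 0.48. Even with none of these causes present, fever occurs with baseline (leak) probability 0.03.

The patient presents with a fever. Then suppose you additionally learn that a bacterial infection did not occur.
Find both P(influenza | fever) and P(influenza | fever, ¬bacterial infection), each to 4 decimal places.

Under noisy-OR, P(fever | causes) = 1 − (1−0.03)·∏(1−qᵢ) over the active causes.
Enumerate the 4 (bacterial infection, influenza) configurations and weight by the priors:
  P(fever) = 0.03·0.701·0.617 + 0.4956·0.701·0.383 + 0.7672·0.299·0.617 + 0.878944·0.299·0.383
        = 0.012976 + 0.133060 + 0.141535 + 0.100654 = 0.388225
Keeping only the influenza-present terms gives 0.233714, so
  P(influenza | fever) = 0.233714 / 0.388225 ≈ 0.6020

Now also conditioning on bacterial infection≠true:
P(fever | ¬bacterial infection) = 0.03×0.617 + 0.4956×0.383 = 0.018510 + 0.189815 = 0.208325
Restricting to configurations with influenza present: 0.4956×0.383 = 0.189815.
P(influenza | fever, ¬bacterial infection) = 0.189815 / 0.208325 ≈ 0.9111
With bacterial infection excluded, influenza must carry more of the explanatory weight for the fever.

P(influenza | fever) ≈ 0.6020; P(influenza | fever, ¬bacterial infection) ≈ 0.9111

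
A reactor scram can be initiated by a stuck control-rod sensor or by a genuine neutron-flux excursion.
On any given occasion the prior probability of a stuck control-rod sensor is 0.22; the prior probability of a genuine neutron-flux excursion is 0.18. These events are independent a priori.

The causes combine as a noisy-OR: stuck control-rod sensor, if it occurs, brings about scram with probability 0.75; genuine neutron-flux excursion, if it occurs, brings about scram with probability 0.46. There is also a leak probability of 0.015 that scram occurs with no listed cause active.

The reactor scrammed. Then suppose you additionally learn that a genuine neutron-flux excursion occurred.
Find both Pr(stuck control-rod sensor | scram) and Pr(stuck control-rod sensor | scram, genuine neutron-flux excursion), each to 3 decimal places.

Under noisy-OR, P(scram | causes) = 1 − (1−0.015)·∏(1−qᵢ) over the active causes.
P(scram) = 0.015·0.78·0.82 + 0.4681·0.78·0.18 + 0.75375·0.22·0.82 + 0.867025·0.22·0.18 = 0.009594 + 0.065721 + 0.135977 + 0.034334 = 0.245626
The stuck control-rod sensor-present share is 0.135977 + 0.034334 = 0.170311.
So P(stuck control-rod sensor | scram) = 0.170311/0.245626 ≈ 0.693.

Now condition on the additional information:
P(scram | genuine neutron-flux excursion) = 0.4681×0.78 + 0.867025×0.22 = 0.365118 + 0.190746 = 0.555864
Of this, 0.190746 comes from 0.867025×0.22 (the stuck control-rod sensor=true cases).
Hence the posterior is 0.190746/0.555864 ≈ 0.343.
Conditioning on genuine neutron-flux excursion lowers the posterior on stuck control-rod sensor: the classic explaining-away effect in a common-effect structure.

Pr(stuck control-rod sensor | scram) ≈ 0.693; Pr(stuck control-rod sensor | scram, genuine neutron-flux excursion) ≈ 0.343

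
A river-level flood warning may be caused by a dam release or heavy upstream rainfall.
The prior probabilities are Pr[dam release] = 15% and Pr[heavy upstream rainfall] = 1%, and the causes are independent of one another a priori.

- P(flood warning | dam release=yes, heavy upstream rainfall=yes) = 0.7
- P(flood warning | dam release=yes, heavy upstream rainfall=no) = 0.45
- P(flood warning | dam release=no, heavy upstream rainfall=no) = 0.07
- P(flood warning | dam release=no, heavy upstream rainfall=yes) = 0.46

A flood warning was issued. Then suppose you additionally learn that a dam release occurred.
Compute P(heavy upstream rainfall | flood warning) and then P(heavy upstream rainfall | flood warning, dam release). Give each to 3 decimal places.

P(heavy upstream rainfall | flood warning) ≈ 0.038; P(heavy upstream rainfall | flood warning, dam release) ≈ 0.015

For the numerator, keep only heavy upstream rainfall=true terms: 0.003910 + 0.001050 = 0.004960
Normalizer over all consistent configurations: 0.07×0.85×0.99 + 0.46×0.85×0.01 + 0.45×0.15×0.99 + 0.7×0.15×0.01 = 0.130690
P(heavy upstream rainfall | flood warning) = 0.004960/0.130690 ≈ 0.038

Now also conditioning on dam release=true:
By total probability over both values of heavy upstream rainfall:
  P(flood warning | dam release) = 0.45×0.99 + 0.7×0.01
        = 0.445500 + 0.007000 = 0.452500
Keeping only the heavy upstream rainfall-present terms gives 0.007000, so
  P(heavy upstream rainfall | flood warning, dam release) = 0.007000 / 0.452500 ≈ 0.015
This is intercausal reasoning (explaining away): once dam release accounts for the flood warning, heavy upstream rainfall becomes less likely.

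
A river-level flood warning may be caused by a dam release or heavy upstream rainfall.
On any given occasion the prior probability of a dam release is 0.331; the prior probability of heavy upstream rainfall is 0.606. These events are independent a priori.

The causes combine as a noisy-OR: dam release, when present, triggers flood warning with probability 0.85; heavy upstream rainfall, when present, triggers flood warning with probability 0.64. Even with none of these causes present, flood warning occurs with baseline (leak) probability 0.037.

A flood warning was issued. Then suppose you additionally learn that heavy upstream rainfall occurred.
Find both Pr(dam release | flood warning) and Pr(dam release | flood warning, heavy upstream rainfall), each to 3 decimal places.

Pr(dam release | flood warning) ≈ 0.524; Pr(dam release | flood warning, heavy upstream rainfall) ≈ 0.418

Under noisy-OR, P(flood warning | causes) = 1 − (1−0.037)·∏(1−qᵢ) over the active causes.
P(flood warning) = 0.037×0.669×0.394 + 0.65332×0.669×0.606 + 0.85555×0.331×0.394 + 0.947998×0.331×0.606 = 0.009753 + 0.264865 + 0.111576 + 0.190155 = 0.576349
Of this, 0.301731 comes from 0.111576 + 0.190155 (the dam release=true cases).
So P(dam release | flood warning) = 0.301731/0.576349 ≈ 0.524.

Now condition on the additional information:
Sum P(flood warning|·) weighted by the priors over both values of dam release:
  P(flood warning | heavy upstream rainfall) = 0.65332·0.669 + 0.947998·0.331
        = 0.437071 + 0.313787 = 0.750858
Configurations with dam release contribute 0.313787, so
  P(dam release | flood warning, heavy upstream rainfall) = 0.313787 / 0.750858 ≈ 0.418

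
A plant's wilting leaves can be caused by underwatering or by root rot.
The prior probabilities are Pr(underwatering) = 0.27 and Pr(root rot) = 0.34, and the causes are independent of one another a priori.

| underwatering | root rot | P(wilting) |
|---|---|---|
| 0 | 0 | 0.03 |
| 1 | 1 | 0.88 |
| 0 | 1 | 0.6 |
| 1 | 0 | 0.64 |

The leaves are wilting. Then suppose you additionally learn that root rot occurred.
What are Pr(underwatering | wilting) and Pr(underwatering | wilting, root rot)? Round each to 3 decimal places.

P(wilting) = 0.03·0.73·0.66 + 0.6·0.73·0.34 + 0.64·0.27·0.66 + 0.88·0.27·0.34 = 0.014454 + 0.148920 + 0.114048 + 0.080784 = 0.358206
The underwatering-present share is 0.114048 + 0.080784 = 0.194832.
P(underwatering | wilting) = 0.194832 / 0.358206 ≈ 0.544

With the extra evidence:
P(wilting | root rot) = 0.6×0.73 + 0.88×0.27 = 0.438000 + 0.237600 = 0.675600
Restricting to configurations with underwatering present: 0.88×0.27 = 0.237600.
So P(underwatering | wilting, root rot) = 0.237600/0.675600 ≈ 0.352.

Pr(underwatering | wilting) ≈ 0.544; Pr(underwatering | wilting, root rot) ≈ 0.352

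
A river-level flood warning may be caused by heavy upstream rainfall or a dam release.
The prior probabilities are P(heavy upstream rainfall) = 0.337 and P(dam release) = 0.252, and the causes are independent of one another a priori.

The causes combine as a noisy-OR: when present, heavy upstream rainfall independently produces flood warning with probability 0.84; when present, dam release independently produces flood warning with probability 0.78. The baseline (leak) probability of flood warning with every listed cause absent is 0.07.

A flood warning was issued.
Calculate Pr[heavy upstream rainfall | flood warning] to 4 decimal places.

Under noisy-OR, P(flood warning | causes) = 1 − (1−0.07)·∏(1−qᵢ) over the active causes.
Sum P(flood warning|·) weighted by the priors over the 4 (heavy upstream rainfall, dam release) configurations:
  P(flood warning) = 0.07×0.663×0.748 + 0.7954×0.663×0.252 + 0.8512×0.337×0.748 + 0.967264×0.337×0.252
        = 0.034715 + 0.132892 + 0.214567 + 0.082144 = 0.464318
Keeping only the heavy upstream rainfall-present terms gives 0.296711, so
  P(heavy upstream rainfall | flood warning) = 0.296711 / 0.464318 ≈ 0.6390

Pr[heavy upstream rainfall | flood warning] ≈ 0.6390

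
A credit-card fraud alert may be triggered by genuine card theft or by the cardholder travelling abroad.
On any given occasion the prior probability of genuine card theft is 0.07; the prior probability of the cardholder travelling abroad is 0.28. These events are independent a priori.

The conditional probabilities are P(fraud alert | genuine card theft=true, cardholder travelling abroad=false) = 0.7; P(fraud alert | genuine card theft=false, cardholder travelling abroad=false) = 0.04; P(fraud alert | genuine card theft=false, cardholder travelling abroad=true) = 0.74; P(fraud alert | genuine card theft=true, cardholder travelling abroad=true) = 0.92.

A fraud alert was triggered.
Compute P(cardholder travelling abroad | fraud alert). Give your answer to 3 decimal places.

P(cardholder travelling abroad | fraud alert) ≈ 0.772

P(fraud alert) = 0.04×0.93×0.72 + 0.74×0.93×0.28 + 0.7×0.07×0.72 + 0.92×0.07×0.28 = 0.026784 + 0.192696 + 0.035280 + 0.018032 = 0.272792
Restricting to configurations with cardholder travelling abroad present: 0.192696 + 0.018032 = 0.210728.
Hence the posterior is 0.210728/0.272792 ≈ 0.772.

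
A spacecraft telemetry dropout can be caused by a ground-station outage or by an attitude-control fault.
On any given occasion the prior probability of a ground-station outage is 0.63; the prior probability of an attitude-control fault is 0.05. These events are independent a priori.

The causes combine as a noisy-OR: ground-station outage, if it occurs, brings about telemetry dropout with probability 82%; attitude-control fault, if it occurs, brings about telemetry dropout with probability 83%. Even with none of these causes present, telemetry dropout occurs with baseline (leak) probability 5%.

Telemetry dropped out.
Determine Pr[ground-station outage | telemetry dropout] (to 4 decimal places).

Pr[ground-station outage | telemetry dropout] ≈ 0.9409

Under noisy-OR, P(telemetry dropout | causes) = 1 − (1−0.05)·∏(1−qᵢ) over the active causes.
Numerator (weight on configurations with ground-station outage): 0.496157 + 0.030584 = 0.526741
Denominator P(telemetry dropout): 0.05·0.37·0.95 + 0.8385·0.37·0.05 + 0.829·0.63·0.95 + 0.97093·0.63·0.05 = 0.559828
Posterior = 0.526741 / 0.559828 ≈ 0.9409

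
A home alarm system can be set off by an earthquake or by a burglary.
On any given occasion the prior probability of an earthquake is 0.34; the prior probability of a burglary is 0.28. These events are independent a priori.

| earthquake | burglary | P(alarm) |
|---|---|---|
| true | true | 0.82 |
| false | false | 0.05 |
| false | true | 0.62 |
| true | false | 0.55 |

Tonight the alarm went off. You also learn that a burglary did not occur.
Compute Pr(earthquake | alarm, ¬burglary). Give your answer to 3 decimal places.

Pr(earthquake | alarm, ¬burglary) ≈ 0.850

P(alarm | ¬burglary) = 0.05·0.66 + 0.55·0.34 = 0.033000 + 0.187000 = 0.220000
Of this, 0.187000 comes from 0.55·0.34 (the earthquake=true cases).
P(earthquake | alarm, ¬burglary) = 0.187000 / 0.220000 ≈ 0.850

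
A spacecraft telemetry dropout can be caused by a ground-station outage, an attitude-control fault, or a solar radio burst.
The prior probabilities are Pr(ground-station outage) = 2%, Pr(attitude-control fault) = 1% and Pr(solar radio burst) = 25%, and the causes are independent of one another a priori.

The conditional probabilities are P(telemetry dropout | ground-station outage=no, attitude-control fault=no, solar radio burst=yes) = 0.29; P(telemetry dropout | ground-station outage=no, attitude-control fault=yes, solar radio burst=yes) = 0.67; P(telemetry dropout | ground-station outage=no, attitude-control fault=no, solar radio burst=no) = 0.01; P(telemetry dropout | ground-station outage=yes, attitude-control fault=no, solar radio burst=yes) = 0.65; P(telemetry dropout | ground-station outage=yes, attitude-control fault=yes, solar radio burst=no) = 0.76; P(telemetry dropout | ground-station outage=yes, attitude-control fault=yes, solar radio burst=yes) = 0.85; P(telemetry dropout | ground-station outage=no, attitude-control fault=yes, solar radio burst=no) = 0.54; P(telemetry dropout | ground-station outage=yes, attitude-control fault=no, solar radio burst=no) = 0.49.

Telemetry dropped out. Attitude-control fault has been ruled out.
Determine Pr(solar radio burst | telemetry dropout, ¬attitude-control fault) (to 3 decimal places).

For the numerator, keep only solar radio burst=true terms: 0.071050 + 0.003250 = 0.074300
The normalizing constant is 0.01*0.98*0.75 + 0.29*0.98*0.25 + 0.49*0.02*0.75 + 0.65*0.02*0.25 = 0.089000
Posterior = 0.074300 / 0.089000 ≈ 0.835

Pr(solar radio burst | telemetry dropout, ¬attitude-control fault) ≈ 0.835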